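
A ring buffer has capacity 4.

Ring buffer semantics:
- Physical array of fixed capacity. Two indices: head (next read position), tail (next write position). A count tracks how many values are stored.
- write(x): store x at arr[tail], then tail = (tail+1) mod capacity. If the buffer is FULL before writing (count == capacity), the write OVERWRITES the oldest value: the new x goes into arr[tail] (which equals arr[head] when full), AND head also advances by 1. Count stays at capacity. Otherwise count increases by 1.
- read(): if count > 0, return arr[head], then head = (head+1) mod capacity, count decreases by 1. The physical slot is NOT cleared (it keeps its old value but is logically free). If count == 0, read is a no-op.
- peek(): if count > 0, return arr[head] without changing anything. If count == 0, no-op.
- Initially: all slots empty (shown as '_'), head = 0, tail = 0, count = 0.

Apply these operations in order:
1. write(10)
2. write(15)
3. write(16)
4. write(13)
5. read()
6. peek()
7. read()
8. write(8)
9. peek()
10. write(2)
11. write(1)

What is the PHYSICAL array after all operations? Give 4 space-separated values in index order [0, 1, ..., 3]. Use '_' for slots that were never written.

After op 1 (write(10)): arr=[10 _ _ _] head=0 tail=1 count=1
After op 2 (write(15)): arr=[10 15 _ _] head=0 tail=2 count=2
After op 3 (write(16)): arr=[10 15 16 _] head=0 tail=3 count=3
After op 4 (write(13)): arr=[10 15 16 13] head=0 tail=0 count=4
After op 5 (read()): arr=[10 15 16 13] head=1 tail=0 count=3
After op 6 (peek()): arr=[10 15 16 13] head=1 tail=0 count=3
After op 7 (read()): arr=[10 15 16 13] head=2 tail=0 count=2
After op 8 (write(8)): arr=[8 15 16 13] head=2 tail=1 count=3
After op 9 (peek()): arr=[8 15 16 13] head=2 tail=1 count=3
After op 10 (write(2)): arr=[8 2 16 13] head=2 tail=2 count=4
After op 11 (write(1)): arr=[8 2 1 13] head=3 tail=3 count=4

Answer: 8 2 1 13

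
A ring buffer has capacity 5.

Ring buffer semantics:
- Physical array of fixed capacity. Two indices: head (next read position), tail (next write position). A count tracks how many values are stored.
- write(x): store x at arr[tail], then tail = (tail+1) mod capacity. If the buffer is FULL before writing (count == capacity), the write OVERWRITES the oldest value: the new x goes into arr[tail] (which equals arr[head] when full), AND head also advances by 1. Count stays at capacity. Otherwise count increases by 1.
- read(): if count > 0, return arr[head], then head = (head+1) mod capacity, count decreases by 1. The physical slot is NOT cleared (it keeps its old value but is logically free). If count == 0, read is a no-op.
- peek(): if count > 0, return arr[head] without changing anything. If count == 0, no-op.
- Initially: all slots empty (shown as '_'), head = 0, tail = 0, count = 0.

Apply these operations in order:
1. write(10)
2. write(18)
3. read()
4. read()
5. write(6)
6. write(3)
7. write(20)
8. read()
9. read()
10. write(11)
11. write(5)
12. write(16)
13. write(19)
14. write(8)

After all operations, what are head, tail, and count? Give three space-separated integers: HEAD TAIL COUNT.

Answer: 0 0 5

Derivation:
After op 1 (write(10)): arr=[10 _ _ _ _] head=0 tail=1 count=1
After op 2 (write(18)): arr=[10 18 _ _ _] head=0 tail=2 count=2
After op 3 (read()): arr=[10 18 _ _ _] head=1 tail=2 count=1
After op 4 (read()): arr=[10 18 _ _ _] head=2 tail=2 count=0
After op 5 (write(6)): arr=[10 18 6 _ _] head=2 tail=3 count=1
After op 6 (write(3)): arr=[10 18 6 3 _] head=2 tail=4 count=2
After op 7 (write(20)): arr=[10 18 6 3 20] head=2 tail=0 count=3
After op 8 (read()): arr=[10 18 6 3 20] head=3 tail=0 count=2
After op 9 (read()): arr=[10 18 6 3 20] head=4 tail=0 count=1
After op 10 (write(11)): arr=[11 18 6 3 20] head=4 tail=1 count=2
After op 11 (write(5)): arr=[11 5 6 3 20] head=4 tail=2 count=3
After op 12 (write(16)): arr=[11 5 16 3 20] head=4 tail=3 count=4
After op 13 (write(19)): arr=[11 5 16 19 20] head=4 tail=4 count=5
After op 14 (write(8)): arr=[11 5 16 19 8] head=0 tail=0 count=5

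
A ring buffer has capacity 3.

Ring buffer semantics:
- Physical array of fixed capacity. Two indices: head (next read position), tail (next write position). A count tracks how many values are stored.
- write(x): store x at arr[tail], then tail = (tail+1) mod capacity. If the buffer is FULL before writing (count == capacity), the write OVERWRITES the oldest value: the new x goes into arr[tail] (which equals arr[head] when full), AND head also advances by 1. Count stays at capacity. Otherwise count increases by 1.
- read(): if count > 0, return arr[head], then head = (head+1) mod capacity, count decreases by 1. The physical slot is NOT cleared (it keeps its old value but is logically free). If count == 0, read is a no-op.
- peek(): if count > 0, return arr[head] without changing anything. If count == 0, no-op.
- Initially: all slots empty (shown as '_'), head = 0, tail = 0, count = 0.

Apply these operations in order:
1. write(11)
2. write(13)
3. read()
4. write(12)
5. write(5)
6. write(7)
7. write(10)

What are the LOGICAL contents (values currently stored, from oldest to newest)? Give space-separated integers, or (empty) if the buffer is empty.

After op 1 (write(11)): arr=[11 _ _] head=0 tail=1 count=1
After op 2 (write(13)): arr=[11 13 _] head=0 tail=2 count=2
After op 3 (read()): arr=[11 13 _] head=1 tail=2 count=1
After op 4 (write(12)): arr=[11 13 12] head=1 tail=0 count=2
After op 5 (write(5)): arr=[5 13 12] head=1 tail=1 count=3
After op 6 (write(7)): arr=[5 7 12] head=2 tail=2 count=3
After op 7 (write(10)): arr=[5 7 10] head=0 tail=0 count=3

Answer: 5 7 10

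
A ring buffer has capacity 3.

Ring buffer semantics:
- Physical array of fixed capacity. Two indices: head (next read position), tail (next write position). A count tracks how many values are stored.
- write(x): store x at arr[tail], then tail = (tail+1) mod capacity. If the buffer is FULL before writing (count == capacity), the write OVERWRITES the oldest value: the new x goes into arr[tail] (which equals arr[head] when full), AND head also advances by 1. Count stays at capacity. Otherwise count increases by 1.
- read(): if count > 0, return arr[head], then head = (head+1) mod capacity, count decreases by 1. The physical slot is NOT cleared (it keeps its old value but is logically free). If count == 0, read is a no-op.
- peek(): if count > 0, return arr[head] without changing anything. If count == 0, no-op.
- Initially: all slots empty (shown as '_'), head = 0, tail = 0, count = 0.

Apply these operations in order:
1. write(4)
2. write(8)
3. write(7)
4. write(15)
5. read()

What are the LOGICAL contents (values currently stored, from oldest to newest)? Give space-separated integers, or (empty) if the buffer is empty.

After op 1 (write(4)): arr=[4 _ _] head=0 tail=1 count=1
After op 2 (write(8)): arr=[4 8 _] head=0 tail=2 count=2
After op 3 (write(7)): arr=[4 8 7] head=0 tail=0 count=3
After op 4 (write(15)): arr=[15 8 7] head=1 tail=1 count=3
After op 5 (read()): arr=[15 8 7] head=2 tail=1 count=2

Answer: 7 15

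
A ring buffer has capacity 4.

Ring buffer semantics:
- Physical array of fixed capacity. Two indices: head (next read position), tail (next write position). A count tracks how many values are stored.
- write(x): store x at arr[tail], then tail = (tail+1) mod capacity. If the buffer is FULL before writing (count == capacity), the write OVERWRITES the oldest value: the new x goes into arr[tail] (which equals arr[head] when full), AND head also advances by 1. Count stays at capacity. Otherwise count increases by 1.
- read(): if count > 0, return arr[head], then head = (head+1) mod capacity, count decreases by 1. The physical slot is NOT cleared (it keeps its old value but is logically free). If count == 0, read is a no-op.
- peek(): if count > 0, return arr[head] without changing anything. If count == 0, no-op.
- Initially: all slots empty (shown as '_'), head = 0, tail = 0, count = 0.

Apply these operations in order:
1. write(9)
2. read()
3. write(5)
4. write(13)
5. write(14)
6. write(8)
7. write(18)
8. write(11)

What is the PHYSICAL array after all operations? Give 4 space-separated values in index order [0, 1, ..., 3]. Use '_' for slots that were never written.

Answer: 8 18 11 14

Derivation:
After op 1 (write(9)): arr=[9 _ _ _] head=0 tail=1 count=1
After op 2 (read()): arr=[9 _ _ _] head=1 tail=1 count=0
After op 3 (write(5)): arr=[9 5 _ _] head=1 tail=2 count=1
After op 4 (write(13)): arr=[9 5 13 _] head=1 tail=3 count=2
After op 5 (write(14)): arr=[9 5 13 14] head=1 tail=0 count=3
After op 6 (write(8)): arr=[8 5 13 14] head=1 tail=1 count=4
After op 7 (write(18)): arr=[8 18 13 14] head=2 tail=2 count=4
After op 8 (write(11)): arr=[8 18 11 14] head=3 tail=3 count=4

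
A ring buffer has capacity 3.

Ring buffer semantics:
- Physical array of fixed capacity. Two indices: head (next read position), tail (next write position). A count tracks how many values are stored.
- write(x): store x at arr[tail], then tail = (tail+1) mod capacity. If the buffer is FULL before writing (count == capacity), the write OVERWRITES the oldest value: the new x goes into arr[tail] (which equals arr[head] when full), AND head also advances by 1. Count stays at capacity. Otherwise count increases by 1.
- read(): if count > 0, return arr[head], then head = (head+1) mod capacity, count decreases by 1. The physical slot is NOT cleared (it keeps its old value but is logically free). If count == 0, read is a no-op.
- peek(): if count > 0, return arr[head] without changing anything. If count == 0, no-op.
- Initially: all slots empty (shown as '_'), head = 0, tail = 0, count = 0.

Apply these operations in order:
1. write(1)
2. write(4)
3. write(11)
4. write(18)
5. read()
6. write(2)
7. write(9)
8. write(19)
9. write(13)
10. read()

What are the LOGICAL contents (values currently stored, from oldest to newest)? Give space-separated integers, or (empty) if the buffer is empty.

Answer: 19 13

Derivation:
After op 1 (write(1)): arr=[1 _ _] head=0 tail=1 count=1
After op 2 (write(4)): arr=[1 4 _] head=0 tail=2 count=2
After op 3 (write(11)): arr=[1 4 11] head=0 tail=0 count=3
After op 4 (write(18)): arr=[18 4 11] head=1 tail=1 count=3
After op 5 (read()): arr=[18 4 11] head=2 tail=1 count=2
After op 6 (write(2)): arr=[18 2 11] head=2 tail=2 count=3
After op 7 (write(9)): arr=[18 2 9] head=0 tail=0 count=3
After op 8 (write(19)): arr=[19 2 9] head=1 tail=1 count=3
After op 9 (write(13)): arr=[19 13 9] head=2 tail=2 count=3
After op 10 (read()): arr=[19 13 9] head=0 tail=2 count=2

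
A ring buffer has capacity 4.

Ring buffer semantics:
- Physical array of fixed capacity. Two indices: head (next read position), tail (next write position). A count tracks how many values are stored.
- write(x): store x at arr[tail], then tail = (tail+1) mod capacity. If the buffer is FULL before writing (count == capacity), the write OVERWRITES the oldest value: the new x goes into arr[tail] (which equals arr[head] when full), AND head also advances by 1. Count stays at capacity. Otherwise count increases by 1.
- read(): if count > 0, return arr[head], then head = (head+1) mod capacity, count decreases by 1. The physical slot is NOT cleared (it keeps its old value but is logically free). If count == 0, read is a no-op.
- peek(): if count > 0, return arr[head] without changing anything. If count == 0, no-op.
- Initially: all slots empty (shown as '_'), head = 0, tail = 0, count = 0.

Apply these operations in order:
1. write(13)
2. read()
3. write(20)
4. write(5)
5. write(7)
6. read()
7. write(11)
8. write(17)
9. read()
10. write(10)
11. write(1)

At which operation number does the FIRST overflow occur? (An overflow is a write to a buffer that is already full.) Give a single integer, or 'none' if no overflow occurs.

Answer: 11

Derivation:
After op 1 (write(13)): arr=[13 _ _ _] head=0 tail=1 count=1
After op 2 (read()): arr=[13 _ _ _] head=1 tail=1 count=0
After op 3 (write(20)): arr=[13 20 _ _] head=1 tail=2 count=1
After op 4 (write(5)): arr=[13 20 5 _] head=1 tail=3 count=2
After op 5 (write(7)): arr=[13 20 5 7] head=1 tail=0 count=3
After op 6 (read()): arr=[13 20 5 7] head=2 tail=0 count=2
After op 7 (write(11)): arr=[11 20 5 7] head=2 tail=1 count=3
After op 8 (write(17)): arr=[11 17 5 7] head=2 tail=2 count=4
After op 9 (read()): arr=[11 17 5 7] head=3 tail=2 count=3
After op 10 (write(10)): arr=[11 17 10 7] head=3 tail=3 count=4
After op 11 (write(1)): arr=[11 17 10 1] head=0 tail=0 count=4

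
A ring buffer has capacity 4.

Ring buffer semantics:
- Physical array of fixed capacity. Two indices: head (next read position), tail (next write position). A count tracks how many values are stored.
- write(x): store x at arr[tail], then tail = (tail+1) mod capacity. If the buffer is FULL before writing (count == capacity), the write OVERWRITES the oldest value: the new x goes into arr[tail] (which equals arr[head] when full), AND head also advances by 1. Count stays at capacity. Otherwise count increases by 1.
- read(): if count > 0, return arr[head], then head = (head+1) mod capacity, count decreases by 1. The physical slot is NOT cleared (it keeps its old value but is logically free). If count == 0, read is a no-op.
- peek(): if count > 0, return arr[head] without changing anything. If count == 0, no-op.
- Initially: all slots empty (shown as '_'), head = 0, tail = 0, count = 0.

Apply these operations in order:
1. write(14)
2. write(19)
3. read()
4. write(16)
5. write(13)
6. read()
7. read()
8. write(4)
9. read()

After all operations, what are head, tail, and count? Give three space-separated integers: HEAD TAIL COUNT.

After op 1 (write(14)): arr=[14 _ _ _] head=0 tail=1 count=1
After op 2 (write(19)): arr=[14 19 _ _] head=0 tail=2 count=2
After op 3 (read()): arr=[14 19 _ _] head=1 tail=2 count=1
After op 4 (write(16)): arr=[14 19 16 _] head=1 tail=3 count=2
After op 5 (write(13)): arr=[14 19 16 13] head=1 tail=0 count=3
After op 6 (read()): arr=[14 19 16 13] head=2 tail=0 count=2
After op 7 (read()): arr=[14 19 16 13] head=3 tail=0 count=1
After op 8 (write(4)): arr=[4 19 16 13] head=3 tail=1 count=2
After op 9 (read()): arr=[4 19 16 13] head=0 tail=1 count=1

Answer: 0 1 1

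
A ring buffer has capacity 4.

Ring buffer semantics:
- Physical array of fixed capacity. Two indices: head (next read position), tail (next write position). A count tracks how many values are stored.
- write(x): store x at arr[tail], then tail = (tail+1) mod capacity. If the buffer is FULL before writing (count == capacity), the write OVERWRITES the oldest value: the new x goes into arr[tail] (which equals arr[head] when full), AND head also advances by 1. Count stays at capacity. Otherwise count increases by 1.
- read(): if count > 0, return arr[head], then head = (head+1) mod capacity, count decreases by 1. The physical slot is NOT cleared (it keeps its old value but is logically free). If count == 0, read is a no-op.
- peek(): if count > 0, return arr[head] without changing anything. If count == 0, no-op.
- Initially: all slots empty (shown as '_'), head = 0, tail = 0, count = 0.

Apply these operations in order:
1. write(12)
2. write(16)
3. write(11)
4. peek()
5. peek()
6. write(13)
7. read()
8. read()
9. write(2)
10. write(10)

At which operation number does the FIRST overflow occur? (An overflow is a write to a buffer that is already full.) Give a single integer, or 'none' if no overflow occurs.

Answer: none

Derivation:
After op 1 (write(12)): arr=[12 _ _ _] head=0 tail=1 count=1
After op 2 (write(16)): arr=[12 16 _ _] head=0 tail=2 count=2
After op 3 (write(11)): arr=[12 16 11 _] head=0 tail=3 count=3
After op 4 (peek()): arr=[12 16 11 _] head=0 tail=3 count=3
After op 5 (peek()): arr=[12 16 11 _] head=0 tail=3 count=3
After op 6 (write(13)): arr=[12 16 11 13] head=0 tail=0 count=4
After op 7 (read()): arr=[12 16 11 13] head=1 tail=0 count=3
After op 8 (read()): arr=[12 16 11 13] head=2 tail=0 count=2
After op 9 (write(2)): arr=[2 16 11 13] head=2 tail=1 count=3
After op 10 (write(10)): arr=[2 10 11 13] head=2 tail=2 count=4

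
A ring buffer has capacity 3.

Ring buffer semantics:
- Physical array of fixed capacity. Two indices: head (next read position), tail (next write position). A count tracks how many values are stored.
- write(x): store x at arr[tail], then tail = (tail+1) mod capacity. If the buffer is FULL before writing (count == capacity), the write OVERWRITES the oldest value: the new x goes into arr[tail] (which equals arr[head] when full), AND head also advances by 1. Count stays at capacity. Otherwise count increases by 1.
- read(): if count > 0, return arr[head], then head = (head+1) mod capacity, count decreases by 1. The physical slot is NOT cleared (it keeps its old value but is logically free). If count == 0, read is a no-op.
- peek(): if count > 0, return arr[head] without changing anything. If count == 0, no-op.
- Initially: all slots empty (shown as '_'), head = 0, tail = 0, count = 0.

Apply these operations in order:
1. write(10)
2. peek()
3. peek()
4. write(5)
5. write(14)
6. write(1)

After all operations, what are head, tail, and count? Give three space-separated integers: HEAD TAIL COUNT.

After op 1 (write(10)): arr=[10 _ _] head=0 tail=1 count=1
After op 2 (peek()): arr=[10 _ _] head=0 tail=1 count=1
After op 3 (peek()): arr=[10 _ _] head=0 tail=1 count=1
After op 4 (write(5)): arr=[10 5 _] head=0 tail=2 count=2
After op 5 (write(14)): arr=[10 5 14] head=0 tail=0 count=3
After op 6 (write(1)): arr=[1 5 14] head=1 tail=1 count=3

Answer: 1 1 3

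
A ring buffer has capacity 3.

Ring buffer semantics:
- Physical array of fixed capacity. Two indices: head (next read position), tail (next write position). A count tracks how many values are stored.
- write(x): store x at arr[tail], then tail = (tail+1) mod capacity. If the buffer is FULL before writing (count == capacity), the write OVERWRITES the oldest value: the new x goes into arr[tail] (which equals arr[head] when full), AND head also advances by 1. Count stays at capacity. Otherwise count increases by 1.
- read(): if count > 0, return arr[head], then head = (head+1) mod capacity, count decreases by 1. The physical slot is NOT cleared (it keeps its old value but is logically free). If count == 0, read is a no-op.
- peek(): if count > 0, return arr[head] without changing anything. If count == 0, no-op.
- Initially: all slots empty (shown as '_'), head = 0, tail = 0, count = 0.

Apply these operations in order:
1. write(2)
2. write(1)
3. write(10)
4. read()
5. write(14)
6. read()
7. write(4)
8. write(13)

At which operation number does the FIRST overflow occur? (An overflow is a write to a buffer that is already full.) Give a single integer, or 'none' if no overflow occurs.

Answer: 8

Derivation:
After op 1 (write(2)): arr=[2 _ _] head=0 tail=1 count=1
After op 2 (write(1)): arr=[2 1 _] head=0 tail=2 count=2
After op 3 (write(10)): arr=[2 1 10] head=0 tail=0 count=3
After op 4 (read()): arr=[2 1 10] head=1 tail=0 count=2
After op 5 (write(14)): arr=[14 1 10] head=1 tail=1 count=3
After op 6 (read()): arr=[14 1 10] head=2 tail=1 count=2
After op 7 (write(4)): arr=[14 4 10] head=2 tail=2 count=3
After op 8 (write(13)): arr=[14 4 13] head=0 tail=0 count=3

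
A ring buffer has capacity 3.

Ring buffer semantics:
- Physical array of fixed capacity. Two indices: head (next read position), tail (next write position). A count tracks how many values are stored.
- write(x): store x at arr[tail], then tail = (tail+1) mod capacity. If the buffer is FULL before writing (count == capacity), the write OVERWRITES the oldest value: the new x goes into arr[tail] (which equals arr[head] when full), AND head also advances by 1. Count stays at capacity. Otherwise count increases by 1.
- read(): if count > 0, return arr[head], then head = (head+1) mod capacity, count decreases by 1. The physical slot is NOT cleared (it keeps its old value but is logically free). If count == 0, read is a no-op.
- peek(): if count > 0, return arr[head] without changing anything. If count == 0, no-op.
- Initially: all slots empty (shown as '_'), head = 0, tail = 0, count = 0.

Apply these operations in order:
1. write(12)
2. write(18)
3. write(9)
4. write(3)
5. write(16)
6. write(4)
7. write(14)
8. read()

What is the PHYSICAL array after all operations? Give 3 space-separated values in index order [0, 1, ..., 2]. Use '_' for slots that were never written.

After op 1 (write(12)): arr=[12 _ _] head=0 tail=1 count=1
After op 2 (write(18)): arr=[12 18 _] head=0 tail=2 count=2
After op 3 (write(9)): arr=[12 18 9] head=0 tail=0 count=3
After op 4 (write(3)): arr=[3 18 9] head=1 tail=1 count=3
After op 5 (write(16)): arr=[3 16 9] head=2 tail=2 count=3
After op 6 (write(4)): arr=[3 16 4] head=0 tail=0 count=3
After op 7 (write(14)): arr=[14 16 4] head=1 tail=1 count=3
After op 8 (read()): arr=[14 16 4] head=2 tail=1 count=2

Answer: 14 16 4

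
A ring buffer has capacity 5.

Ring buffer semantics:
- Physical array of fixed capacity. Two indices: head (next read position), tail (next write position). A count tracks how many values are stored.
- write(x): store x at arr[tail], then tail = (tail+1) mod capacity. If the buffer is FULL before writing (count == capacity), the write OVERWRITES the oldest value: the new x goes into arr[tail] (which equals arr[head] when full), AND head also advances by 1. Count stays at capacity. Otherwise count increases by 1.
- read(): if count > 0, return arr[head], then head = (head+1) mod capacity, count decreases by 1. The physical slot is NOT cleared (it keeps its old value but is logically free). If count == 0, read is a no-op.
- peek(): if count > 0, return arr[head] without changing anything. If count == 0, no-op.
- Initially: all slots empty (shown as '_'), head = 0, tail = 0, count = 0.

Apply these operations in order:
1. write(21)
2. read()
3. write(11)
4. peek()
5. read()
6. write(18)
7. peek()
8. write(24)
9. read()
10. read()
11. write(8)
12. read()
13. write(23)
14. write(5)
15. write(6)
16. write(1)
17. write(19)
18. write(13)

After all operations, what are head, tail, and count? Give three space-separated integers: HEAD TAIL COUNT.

Answer: 1 1 5

Derivation:
After op 1 (write(21)): arr=[21 _ _ _ _] head=0 tail=1 count=1
After op 2 (read()): arr=[21 _ _ _ _] head=1 tail=1 count=0
After op 3 (write(11)): arr=[21 11 _ _ _] head=1 tail=2 count=1
After op 4 (peek()): arr=[21 11 _ _ _] head=1 tail=2 count=1
After op 5 (read()): arr=[21 11 _ _ _] head=2 tail=2 count=0
After op 6 (write(18)): arr=[21 11 18 _ _] head=2 tail=3 count=1
After op 7 (peek()): arr=[21 11 18 _ _] head=2 tail=3 count=1
After op 8 (write(24)): arr=[21 11 18 24 _] head=2 tail=4 count=2
After op 9 (read()): arr=[21 11 18 24 _] head=3 tail=4 count=1
After op 10 (read()): arr=[21 11 18 24 _] head=4 tail=4 count=0
After op 11 (write(8)): arr=[21 11 18 24 8] head=4 tail=0 count=1
After op 12 (read()): arr=[21 11 18 24 8] head=0 tail=0 count=0
After op 13 (write(23)): arr=[23 11 18 24 8] head=0 tail=1 count=1
After op 14 (write(5)): arr=[23 5 18 24 8] head=0 tail=2 count=2
After op 15 (write(6)): arr=[23 5 6 24 8] head=0 tail=3 count=3
After op 16 (write(1)): arr=[23 5 6 1 8] head=0 tail=4 count=4
After op 17 (write(19)): arr=[23 5 6 1 19] head=0 tail=0 count=5
After op 18 (write(13)): arr=[13 5 6 1 19] head=1 tail=1 count=5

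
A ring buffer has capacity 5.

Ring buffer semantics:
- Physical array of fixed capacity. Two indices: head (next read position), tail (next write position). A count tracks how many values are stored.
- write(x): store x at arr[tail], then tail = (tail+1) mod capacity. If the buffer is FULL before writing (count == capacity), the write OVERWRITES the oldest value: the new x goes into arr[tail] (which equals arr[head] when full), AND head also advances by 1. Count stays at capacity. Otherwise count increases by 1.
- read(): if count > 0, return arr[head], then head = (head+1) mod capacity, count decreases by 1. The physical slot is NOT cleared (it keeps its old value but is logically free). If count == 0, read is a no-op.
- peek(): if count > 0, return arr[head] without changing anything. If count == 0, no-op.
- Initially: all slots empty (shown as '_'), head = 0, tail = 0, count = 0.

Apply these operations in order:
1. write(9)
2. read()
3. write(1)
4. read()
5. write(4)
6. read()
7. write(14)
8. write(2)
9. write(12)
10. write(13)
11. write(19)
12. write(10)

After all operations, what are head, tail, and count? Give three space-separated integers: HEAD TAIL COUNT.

Answer: 4 4 5

Derivation:
After op 1 (write(9)): arr=[9 _ _ _ _] head=0 tail=1 count=1
After op 2 (read()): arr=[9 _ _ _ _] head=1 tail=1 count=0
After op 3 (write(1)): arr=[9 1 _ _ _] head=1 tail=2 count=1
After op 4 (read()): arr=[9 1 _ _ _] head=2 tail=2 count=0
After op 5 (write(4)): arr=[9 1 4 _ _] head=2 tail=3 count=1
After op 6 (read()): arr=[9 1 4 _ _] head=3 tail=3 count=0
After op 7 (write(14)): arr=[9 1 4 14 _] head=3 tail=4 count=1
After op 8 (write(2)): arr=[9 1 4 14 2] head=3 tail=0 count=2
After op 9 (write(12)): arr=[12 1 4 14 2] head=3 tail=1 count=3
After op 10 (write(13)): arr=[12 13 4 14 2] head=3 tail=2 count=4
After op 11 (write(19)): arr=[12 13 19 14 2] head=3 tail=3 count=5
After op 12 (write(10)): arr=[12 13 19 10 2] head=4 tail=4 count=5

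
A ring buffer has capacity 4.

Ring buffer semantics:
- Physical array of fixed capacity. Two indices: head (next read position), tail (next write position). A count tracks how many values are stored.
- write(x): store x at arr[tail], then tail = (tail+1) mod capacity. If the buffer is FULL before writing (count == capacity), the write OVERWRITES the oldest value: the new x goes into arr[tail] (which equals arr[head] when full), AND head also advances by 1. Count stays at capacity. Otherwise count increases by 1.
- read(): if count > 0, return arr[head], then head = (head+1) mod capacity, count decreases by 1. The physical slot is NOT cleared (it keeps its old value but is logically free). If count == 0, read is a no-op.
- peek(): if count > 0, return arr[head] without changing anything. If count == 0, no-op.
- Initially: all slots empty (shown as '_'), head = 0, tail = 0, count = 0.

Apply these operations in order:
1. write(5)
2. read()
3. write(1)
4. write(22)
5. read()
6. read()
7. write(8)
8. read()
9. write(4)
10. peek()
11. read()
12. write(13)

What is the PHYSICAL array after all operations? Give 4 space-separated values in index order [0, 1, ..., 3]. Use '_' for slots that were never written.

After op 1 (write(5)): arr=[5 _ _ _] head=0 tail=1 count=1
After op 2 (read()): arr=[5 _ _ _] head=1 tail=1 count=0
After op 3 (write(1)): arr=[5 1 _ _] head=1 tail=2 count=1
After op 4 (write(22)): arr=[5 1 22 _] head=1 tail=3 count=2
After op 5 (read()): arr=[5 1 22 _] head=2 tail=3 count=1
After op 6 (read()): arr=[5 1 22 _] head=3 tail=3 count=0
After op 7 (write(8)): arr=[5 1 22 8] head=3 tail=0 count=1
After op 8 (read()): arr=[5 1 22 8] head=0 tail=0 count=0
After op 9 (write(4)): arr=[4 1 22 8] head=0 tail=1 count=1
After op 10 (peek()): arr=[4 1 22 8] head=0 tail=1 count=1
After op 11 (read()): arr=[4 1 22 8] head=1 tail=1 count=0
After op 12 (write(13)): arr=[4 13 22 8] head=1 tail=2 count=1

Answer: 4 13 22 8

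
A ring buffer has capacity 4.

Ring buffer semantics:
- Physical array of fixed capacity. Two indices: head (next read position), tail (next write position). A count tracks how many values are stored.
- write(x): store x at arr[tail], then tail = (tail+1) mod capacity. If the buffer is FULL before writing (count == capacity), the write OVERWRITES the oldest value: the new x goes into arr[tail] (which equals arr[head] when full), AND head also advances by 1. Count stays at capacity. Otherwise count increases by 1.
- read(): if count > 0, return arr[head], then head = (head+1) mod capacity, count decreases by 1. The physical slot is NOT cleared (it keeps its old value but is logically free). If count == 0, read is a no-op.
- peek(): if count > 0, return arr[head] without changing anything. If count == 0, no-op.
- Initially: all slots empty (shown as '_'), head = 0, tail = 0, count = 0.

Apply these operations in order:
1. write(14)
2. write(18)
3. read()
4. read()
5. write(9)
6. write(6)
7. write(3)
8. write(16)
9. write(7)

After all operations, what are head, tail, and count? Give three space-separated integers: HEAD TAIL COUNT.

After op 1 (write(14)): arr=[14 _ _ _] head=0 tail=1 count=1
After op 2 (write(18)): arr=[14 18 _ _] head=0 tail=2 count=2
After op 3 (read()): arr=[14 18 _ _] head=1 tail=2 count=1
After op 4 (read()): arr=[14 18 _ _] head=2 tail=2 count=0
After op 5 (write(9)): arr=[14 18 9 _] head=2 tail=3 count=1
After op 6 (write(6)): arr=[14 18 9 6] head=2 tail=0 count=2
After op 7 (write(3)): arr=[3 18 9 6] head=2 tail=1 count=3
After op 8 (write(16)): arr=[3 16 9 6] head=2 tail=2 count=4
After op 9 (write(7)): arr=[3 16 7 6] head=3 tail=3 count=4

Answer: 3 3 4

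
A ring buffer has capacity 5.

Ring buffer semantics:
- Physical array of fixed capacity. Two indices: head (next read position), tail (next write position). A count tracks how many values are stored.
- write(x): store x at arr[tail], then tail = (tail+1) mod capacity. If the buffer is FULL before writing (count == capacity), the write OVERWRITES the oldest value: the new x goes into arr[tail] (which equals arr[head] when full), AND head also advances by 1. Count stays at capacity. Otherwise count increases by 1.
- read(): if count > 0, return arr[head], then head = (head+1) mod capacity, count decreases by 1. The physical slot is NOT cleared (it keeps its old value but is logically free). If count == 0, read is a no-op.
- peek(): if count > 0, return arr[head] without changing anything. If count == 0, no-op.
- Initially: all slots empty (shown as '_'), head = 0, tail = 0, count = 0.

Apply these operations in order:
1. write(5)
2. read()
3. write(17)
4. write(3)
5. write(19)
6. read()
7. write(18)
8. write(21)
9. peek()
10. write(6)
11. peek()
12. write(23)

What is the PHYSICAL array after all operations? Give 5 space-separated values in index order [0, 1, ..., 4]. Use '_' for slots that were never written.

Answer: 21 6 23 19 18

Derivation:
After op 1 (write(5)): arr=[5 _ _ _ _] head=0 tail=1 count=1
After op 2 (read()): arr=[5 _ _ _ _] head=1 tail=1 count=0
After op 3 (write(17)): arr=[5 17 _ _ _] head=1 tail=2 count=1
After op 4 (write(3)): arr=[5 17 3 _ _] head=1 tail=3 count=2
After op 5 (write(19)): arr=[5 17 3 19 _] head=1 tail=4 count=3
After op 6 (read()): arr=[5 17 3 19 _] head=2 tail=4 count=2
After op 7 (write(18)): arr=[5 17 3 19 18] head=2 tail=0 count=3
After op 8 (write(21)): arr=[21 17 3 19 18] head=2 tail=1 count=4
After op 9 (peek()): arr=[21 17 3 19 18] head=2 tail=1 count=4
After op 10 (write(6)): arr=[21 6 3 19 18] head=2 tail=2 count=5
After op 11 (peek()): arr=[21 6 3 19 18] head=2 tail=2 count=5
After op 12 (write(23)): arr=[21 6 23 19 18] head=3 tail=3 count=5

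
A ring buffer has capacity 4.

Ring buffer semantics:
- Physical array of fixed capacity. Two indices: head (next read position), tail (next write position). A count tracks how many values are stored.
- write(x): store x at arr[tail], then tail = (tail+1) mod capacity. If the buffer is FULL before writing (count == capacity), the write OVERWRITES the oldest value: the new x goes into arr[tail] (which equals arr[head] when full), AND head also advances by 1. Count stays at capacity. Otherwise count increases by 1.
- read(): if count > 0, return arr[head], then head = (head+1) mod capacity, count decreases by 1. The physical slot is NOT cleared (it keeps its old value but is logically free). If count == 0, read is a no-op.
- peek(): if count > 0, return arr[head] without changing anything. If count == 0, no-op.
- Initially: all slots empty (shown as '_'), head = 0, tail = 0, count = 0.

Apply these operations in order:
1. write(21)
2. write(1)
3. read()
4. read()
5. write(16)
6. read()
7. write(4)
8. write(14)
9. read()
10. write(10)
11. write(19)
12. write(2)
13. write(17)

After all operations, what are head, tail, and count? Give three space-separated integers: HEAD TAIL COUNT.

Answer: 1 1 4

Derivation:
After op 1 (write(21)): arr=[21 _ _ _] head=0 tail=1 count=1
After op 2 (write(1)): arr=[21 1 _ _] head=0 tail=2 count=2
After op 3 (read()): arr=[21 1 _ _] head=1 tail=2 count=1
After op 4 (read()): arr=[21 1 _ _] head=2 tail=2 count=0
After op 5 (write(16)): arr=[21 1 16 _] head=2 tail=3 count=1
After op 6 (read()): arr=[21 1 16 _] head=3 tail=3 count=0
After op 7 (write(4)): arr=[21 1 16 4] head=3 tail=0 count=1
After op 8 (write(14)): arr=[14 1 16 4] head=3 tail=1 count=2
After op 9 (read()): arr=[14 1 16 4] head=0 tail=1 count=1
After op 10 (write(10)): arr=[14 10 16 4] head=0 tail=2 count=2
After op 11 (write(19)): arr=[14 10 19 4] head=0 tail=3 count=3
After op 12 (write(2)): arr=[14 10 19 2] head=0 tail=0 count=4
After op 13 (write(17)): arr=[17 10 19 2] head=1 tail=1 count=4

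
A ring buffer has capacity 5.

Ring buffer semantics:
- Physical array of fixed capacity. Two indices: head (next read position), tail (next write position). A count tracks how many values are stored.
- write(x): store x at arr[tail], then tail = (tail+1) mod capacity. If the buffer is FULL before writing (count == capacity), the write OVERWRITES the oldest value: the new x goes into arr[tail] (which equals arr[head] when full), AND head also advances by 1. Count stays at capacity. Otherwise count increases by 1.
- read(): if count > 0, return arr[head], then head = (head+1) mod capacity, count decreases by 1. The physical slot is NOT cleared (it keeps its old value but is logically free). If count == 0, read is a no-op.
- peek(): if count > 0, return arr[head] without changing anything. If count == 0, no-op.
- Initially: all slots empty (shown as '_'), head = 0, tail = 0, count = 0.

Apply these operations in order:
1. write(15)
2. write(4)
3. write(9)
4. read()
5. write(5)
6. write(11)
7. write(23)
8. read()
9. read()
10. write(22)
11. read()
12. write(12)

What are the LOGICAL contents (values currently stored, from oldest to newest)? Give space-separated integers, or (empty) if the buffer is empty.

After op 1 (write(15)): arr=[15 _ _ _ _] head=0 tail=1 count=1
After op 2 (write(4)): arr=[15 4 _ _ _] head=0 tail=2 count=2
After op 3 (write(9)): arr=[15 4 9 _ _] head=0 tail=3 count=3
After op 4 (read()): arr=[15 4 9 _ _] head=1 tail=3 count=2
After op 5 (write(5)): arr=[15 4 9 5 _] head=1 tail=4 count=3
After op 6 (write(11)): arr=[15 4 9 5 11] head=1 tail=0 count=4
After op 7 (write(23)): arr=[23 4 9 5 11] head=1 tail=1 count=5
After op 8 (read()): arr=[23 4 9 5 11] head=2 tail=1 count=4
After op 9 (read()): arr=[23 4 9 5 11] head=3 tail=1 count=3
After op 10 (write(22)): arr=[23 22 9 5 11] head=3 tail=2 count=4
After op 11 (read()): arr=[23 22 9 5 11] head=4 tail=2 count=3
After op 12 (write(12)): arr=[23 22 12 5 11] head=4 tail=3 count=4

Answer: 11 23 22 12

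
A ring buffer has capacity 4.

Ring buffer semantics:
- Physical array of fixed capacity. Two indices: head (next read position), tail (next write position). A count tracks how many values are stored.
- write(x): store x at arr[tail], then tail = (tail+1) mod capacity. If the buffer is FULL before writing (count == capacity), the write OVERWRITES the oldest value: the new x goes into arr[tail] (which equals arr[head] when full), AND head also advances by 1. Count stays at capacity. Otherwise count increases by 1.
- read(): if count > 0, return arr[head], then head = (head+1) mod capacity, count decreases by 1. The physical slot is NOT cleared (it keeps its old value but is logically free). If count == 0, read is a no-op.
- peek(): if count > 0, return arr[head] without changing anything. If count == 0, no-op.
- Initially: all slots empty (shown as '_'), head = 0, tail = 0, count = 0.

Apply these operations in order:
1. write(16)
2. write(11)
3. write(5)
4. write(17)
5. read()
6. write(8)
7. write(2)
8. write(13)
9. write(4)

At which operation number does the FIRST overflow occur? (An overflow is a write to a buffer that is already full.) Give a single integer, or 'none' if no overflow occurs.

After op 1 (write(16)): arr=[16 _ _ _] head=0 tail=1 count=1
After op 2 (write(11)): arr=[16 11 _ _] head=0 tail=2 count=2
After op 3 (write(5)): arr=[16 11 5 _] head=0 tail=3 count=3
After op 4 (write(17)): arr=[16 11 5 17] head=0 tail=0 count=4
After op 5 (read()): arr=[16 11 5 17] head=1 tail=0 count=3
After op 6 (write(8)): arr=[8 11 5 17] head=1 tail=1 count=4
After op 7 (write(2)): arr=[8 2 5 17] head=2 tail=2 count=4
After op 8 (write(13)): arr=[8 2 13 17] head=3 tail=3 count=4
After op 9 (write(4)): arr=[8 2 13 4] head=0 tail=0 count=4

Answer: 7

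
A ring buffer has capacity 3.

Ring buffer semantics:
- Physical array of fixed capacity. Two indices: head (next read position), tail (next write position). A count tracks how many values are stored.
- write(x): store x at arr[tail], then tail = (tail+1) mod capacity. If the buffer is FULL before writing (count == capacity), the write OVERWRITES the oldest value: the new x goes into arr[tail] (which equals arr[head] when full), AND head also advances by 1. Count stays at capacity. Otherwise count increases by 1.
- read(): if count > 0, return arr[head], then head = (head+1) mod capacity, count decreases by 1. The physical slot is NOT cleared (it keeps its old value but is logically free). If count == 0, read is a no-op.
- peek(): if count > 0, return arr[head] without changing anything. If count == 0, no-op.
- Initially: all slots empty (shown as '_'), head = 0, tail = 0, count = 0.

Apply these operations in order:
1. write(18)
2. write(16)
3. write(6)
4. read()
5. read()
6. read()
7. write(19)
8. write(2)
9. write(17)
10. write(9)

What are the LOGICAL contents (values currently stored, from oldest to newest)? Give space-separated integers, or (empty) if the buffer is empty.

After op 1 (write(18)): arr=[18 _ _] head=0 tail=1 count=1
After op 2 (write(16)): arr=[18 16 _] head=0 tail=2 count=2
After op 3 (write(6)): arr=[18 16 6] head=0 tail=0 count=3
After op 4 (read()): arr=[18 16 6] head=1 tail=0 count=2
After op 5 (read()): arr=[18 16 6] head=2 tail=0 count=1
After op 6 (read()): arr=[18 16 6] head=0 tail=0 count=0
After op 7 (write(19)): arr=[19 16 6] head=0 tail=1 count=1
After op 8 (write(2)): arr=[19 2 6] head=0 tail=2 count=2
After op 9 (write(17)): arr=[19 2 17] head=0 tail=0 count=3
After op 10 (write(9)): arr=[9 2 17] head=1 tail=1 count=3

Answer: 2 17 9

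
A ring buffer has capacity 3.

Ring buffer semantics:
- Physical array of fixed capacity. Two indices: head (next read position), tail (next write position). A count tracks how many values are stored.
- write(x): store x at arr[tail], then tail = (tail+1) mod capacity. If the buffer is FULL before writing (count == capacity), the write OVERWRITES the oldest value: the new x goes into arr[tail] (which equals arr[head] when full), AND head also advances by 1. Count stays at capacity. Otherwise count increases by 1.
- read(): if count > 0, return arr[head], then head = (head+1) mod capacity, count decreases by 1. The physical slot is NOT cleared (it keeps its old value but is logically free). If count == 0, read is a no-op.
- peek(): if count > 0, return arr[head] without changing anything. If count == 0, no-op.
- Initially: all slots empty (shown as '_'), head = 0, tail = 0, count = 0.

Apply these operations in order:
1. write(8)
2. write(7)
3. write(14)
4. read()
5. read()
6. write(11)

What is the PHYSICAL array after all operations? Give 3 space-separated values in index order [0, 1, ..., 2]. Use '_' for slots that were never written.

Answer: 11 7 14

Derivation:
After op 1 (write(8)): arr=[8 _ _] head=0 tail=1 count=1
After op 2 (write(7)): arr=[8 7 _] head=0 tail=2 count=2
After op 3 (write(14)): arr=[8 7 14] head=0 tail=0 count=3
After op 4 (read()): arr=[8 7 14] head=1 tail=0 count=2
After op 5 (read()): arr=[8 7 14] head=2 tail=0 count=1
After op 6 (write(11)): arr=[11 7 14] head=2 tail=1 count=2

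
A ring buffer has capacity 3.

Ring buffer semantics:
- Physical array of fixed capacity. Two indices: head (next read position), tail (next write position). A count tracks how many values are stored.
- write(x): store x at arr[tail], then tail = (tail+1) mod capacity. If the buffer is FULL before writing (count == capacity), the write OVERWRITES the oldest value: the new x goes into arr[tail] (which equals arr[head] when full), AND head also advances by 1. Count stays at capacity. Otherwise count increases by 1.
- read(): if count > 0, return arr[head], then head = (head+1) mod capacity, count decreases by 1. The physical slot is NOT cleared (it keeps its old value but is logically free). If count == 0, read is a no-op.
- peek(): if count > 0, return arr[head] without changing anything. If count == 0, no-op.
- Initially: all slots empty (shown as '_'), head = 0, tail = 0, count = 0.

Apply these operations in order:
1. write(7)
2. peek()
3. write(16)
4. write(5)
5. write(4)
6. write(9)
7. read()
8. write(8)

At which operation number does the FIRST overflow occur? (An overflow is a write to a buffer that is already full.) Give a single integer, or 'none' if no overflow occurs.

Answer: 5

Derivation:
After op 1 (write(7)): arr=[7 _ _] head=0 tail=1 count=1
After op 2 (peek()): arr=[7 _ _] head=0 tail=1 count=1
After op 3 (write(16)): arr=[7 16 _] head=0 tail=2 count=2
After op 4 (write(5)): arr=[7 16 5] head=0 tail=0 count=3
After op 5 (write(4)): arr=[4 16 5] head=1 tail=1 count=3
After op 6 (write(9)): arr=[4 9 5] head=2 tail=2 count=3
After op 7 (read()): arr=[4 9 5] head=0 tail=2 count=2
After op 8 (write(8)): arr=[4 9 8] head=0 tail=0 count=3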